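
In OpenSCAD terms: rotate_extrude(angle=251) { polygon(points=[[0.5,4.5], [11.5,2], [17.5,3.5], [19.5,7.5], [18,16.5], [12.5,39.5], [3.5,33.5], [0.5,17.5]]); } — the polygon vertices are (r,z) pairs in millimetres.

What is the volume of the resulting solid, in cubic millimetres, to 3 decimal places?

Profile (r,z), 8 vertices: (0.5,4.5) (11.5,2) (17.5,3.5) (19.5,7.5) (18,16.5) (12.5,39.5) (3.5,33.5) (0.5,17.5)
edge 0: (0.5,4.5)→(11.5,2)  cross = 0.5·2 − 11.5·4.5 = -50.7500; (r_i+r_j)·cross = 12·-50.7500 = -609.0000
edge 1: (11.5,2)→(17.5,3.5)  cross = 11.5·3.5 − 17.5·2 = 5.2500; (r_i+r_j)·cross = 29·5.2500 = 152.2500
edge 2: (17.5,3.5)→(19.5,7.5)  cross = 17.5·7.5 − 19.5·3.5 = 63.0000; (r_i+r_j)·cross = 37·63.0000 = 2331.0000
edge 3: (19.5,7.5)→(18,16.5)  cross = 19.5·16.5 − 18·7.5 = 186.7500; (r_i+r_j)·cross = 37.5·186.7500 = 7003.1250
edge 4: (18,16.5)→(12.5,39.5)  cross = 18·39.5 − 12.5·16.5 = 504.7500; (r_i+r_j)·cross = 30.5·504.7500 = 15394.8750
edge 5: (12.5,39.5)→(3.5,33.5)  cross = 12.5·33.5 − 3.5·39.5 = 280.5000; (r_i+r_j)·cross = 16·280.5000 = 4488.0000
edge 6: (3.5,33.5)→(0.5,17.5)  cross = 3.5·17.5 − 0.5·33.5 = 44.5000; (r_i+r_j)·cross = 4·44.5000 = 178.0000
edge 7: (0.5,17.5)→(0.5,4.5)  cross = 0.5·4.5 − 0.5·17.5 = -6.5000; (r_i+r_j)·cross = 1·-6.5000 = -6.5000
Σcross = 1027.5000 → A = |Σcross|/2 = 513.7500 mm²
Σ(r_i+r_j)·cross = 28931.7500 → first moment M = |Σ|/6 = 4821.9583
R_c = M/A = 4821.9583/513.7500 = 9.3858 mm
θ = 251° = 4.380776 rad
V = θ·R_c·A = 4.380776·9.3858·513.7500 = 21123.921 mm³

Volume = 21123.921 mm³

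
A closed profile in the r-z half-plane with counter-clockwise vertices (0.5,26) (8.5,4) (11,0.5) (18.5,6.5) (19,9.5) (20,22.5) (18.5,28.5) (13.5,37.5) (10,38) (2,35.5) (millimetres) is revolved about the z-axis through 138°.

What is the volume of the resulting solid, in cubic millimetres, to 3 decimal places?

Volume = 13165.208 mm³

Profile (r,z), 10 vertices: (0.5,26) (8.5,4) (11,0.5) (18.5,6.5) (19,9.5) (20,22.5) (18.5,28.5) (13.5,37.5) (10,38) (2,35.5)
edge 0: (0.5,26)→(8.5,4)  cross = 0.5·4 − 8.5·26 = -219.0000; (r_i+r_j)·cross = 9·-219.0000 = -1971.0000
edge 1: (8.5,4)→(11,0.5)  cross = 8.5·0.5 − 11·4 = -39.7500; (r_i+r_j)·cross = 19.5·-39.7500 = -775.1250
edge 2: (11,0.5)→(18.5,6.5)  cross = 11·6.5 − 18.5·0.5 = 62.2500; (r_i+r_j)·cross = 29.5·62.2500 = 1836.3750
edge 3: (18.5,6.5)→(19,9.5)  cross = 18.5·9.5 − 19·6.5 = 52.2500; (r_i+r_j)·cross = 37.5·52.2500 = 1959.3750
edge 4: (19,9.5)→(20,22.5)  cross = 19·22.5 − 20·9.5 = 237.5000; (r_i+r_j)·cross = 39·237.5000 = 9262.5000
edge 5: (20,22.5)→(18.5,28.5)  cross = 20·28.5 − 18.5·22.5 = 153.7500; (r_i+r_j)·cross = 38.5·153.7500 = 5919.3750
edge 6: (18.5,28.5)→(13.5,37.5)  cross = 18.5·37.5 − 13.5·28.5 = 309.0000; (r_i+r_j)·cross = 32·309.0000 = 9888.0000
edge 7: (13.5,37.5)→(10,38)  cross = 13.5·38 − 10·37.5 = 138.0000; (r_i+r_j)·cross = 23.5·138.0000 = 3243.0000
edge 8: (10,38)→(2,35.5)  cross = 10·35.5 − 2·38 = 279.0000; (r_i+r_j)·cross = 12·279.0000 = 3348.0000
edge 9: (2,35.5)→(0.5,26)  cross = 2·26 − 0.5·35.5 = 34.2500; (r_i+r_j)·cross = 2.5·34.2500 = 85.6250
Σcross = 1007.2500 → A = |Σcross|/2 = 503.6250 mm²
Σ(r_i+r_j)·cross = 32796.1250 → first moment M = |Σ|/6 = 5466.0208
R_c = M/A = 5466.0208/503.6250 = 10.8534 mm
θ = 138° = 2.408554 rad
V = θ·R_c·A = 2.408554·10.8534·503.6250 = 13165.208 mm³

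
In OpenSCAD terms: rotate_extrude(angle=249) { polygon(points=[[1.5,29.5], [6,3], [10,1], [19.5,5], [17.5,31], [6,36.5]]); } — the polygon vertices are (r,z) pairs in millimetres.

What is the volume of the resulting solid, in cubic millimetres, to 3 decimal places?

Volume = 21662.350 mm³

Profile (r,z), 6 vertices: (1.5,29.5) (6,3) (10,1) (19.5,5) (17.5,31) (6,36.5)
edge 0: (1.5,29.5)→(6,3)  cross = 1.5·3 − 6·29.5 = -172.5000; (r_i+r_j)·cross = 7.5·-172.5000 = -1293.7500
edge 1: (6,3)→(10,1)  cross = 6·1 − 10·3 = -24.0000; (r_i+r_j)·cross = 16·-24.0000 = -384.0000
edge 2: (10,1)→(19.5,5)  cross = 10·5 − 19.5·1 = 30.5000; (r_i+r_j)·cross = 29.5·30.5000 = 899.7500
edge 3: (19.5,5)→(17.5,31)  cross = 19.5·31 − 17.5·5 = 517.0000; (r_i+r_j)·cross = 37·517.0000 = 19129.0000
edge 4: (17.5,31)→(6,36.5)  cross = 17.5·36.5 − 6·31 = 452.7500; (r_i+r_j)·cross = 23.5·452.7500 = 10639.6250
edge 5: (6,36.5)→(1.5,29.5)  cross = 6·29.5 − 1.5·36.5 = 122.2500; (r_i+r_j)·cross = 7.5·122.2500 = 916.8750
Σcross = 926.0000 → A = |Σcross|/2 = 463.0000 mm²
Σ(r_i+r_j)·cross = 29907.5000 → first moment M = |Σ|/6 = 4984.5833
R_c = M/A = 4984.5833/463.0000 = 10.7658 mm
θ = 249° = 4.345870 rad
V = θ·R_c·A = 4.345870·10.7658·463.0000 = 21662.350 mm³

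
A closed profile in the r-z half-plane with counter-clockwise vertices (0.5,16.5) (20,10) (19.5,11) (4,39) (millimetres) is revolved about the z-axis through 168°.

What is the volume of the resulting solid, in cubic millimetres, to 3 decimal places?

Volume = 5557.408 mm³

Profile (r,z), 4 vertices: (0.5,16.5) (20,10) (19.5,11) (4,39)
edge 0: (0.5,16.5)→(20,10)  cross = 0.5·10 − 20·16.5 = -325.0000; (r_i+r_j)·cross = 20.5·-325.0000 = -6662.5000
edge 1: (20,10)→(19.5,11)  cross = 20·11 − 19.5·10 = 25.0000; (r_i+r_j)·cross = 39.5·25.0000 = 987.5000
edge 2: (19.5,11)→(4,39)  cross = 19.5·39 − 4·11 = 716.5000; (r_i+r_j)·cross = 23.5·716.5000 = 16837.7500
edge 3: (4,39)→(0.5,16.5)  cross = 4·16.5 − 0.5·39 = 46.5000; (r_i+r_j)·cross = 4.5·46.5000 = 209.2500
Σcross = 463.0000 → A = |Σcross|/2 = 231.5000 mm²
Σ(r_i+r_j)·cross = 11372.0000 → first moment M = |Σ|/6 = 1895.3333
R_c = M/A = 1895.3333/231.5000 = 8.1872 mm
θ = 168° = 2.932153 rad
V = θ·R_c·A = 2.932153·8.1872·231.5000 = 5557.408 mm³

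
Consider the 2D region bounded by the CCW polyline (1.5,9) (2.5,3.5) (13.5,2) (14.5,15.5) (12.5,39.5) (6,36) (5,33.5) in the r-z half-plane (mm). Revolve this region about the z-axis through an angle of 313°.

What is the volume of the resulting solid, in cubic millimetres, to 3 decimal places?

Volume = 17000.826 mm³

Profile (r,z), 7 vertices: (1.5,9) (2.5,3.5) (13.5,2) (14.5,15.5) (12.5,39.5) (6,36) (5,33.5)
edge 0: (1.5,9)→(2.5,3.5)  cross = 1.5·3.5 − 2.5·9 = -17.2500; (r_i+r_j)·cross = 4·-17.2500 = -69.0000
edge 1: (2.5,3.5)→(13.5,2)  cross = 2.5·2 − 13.5·3.5 = -42.2500; (r_i+r_j)·cross = 16·-42.2500 = -676.0000
edge 2: (13.5,2)→(14.5,15.5)  cross = 13.5·15.5 − 14.5·2 = 180.2500; (r_i+r_j)·cross = 28·180.2500 = 5047.0000
edge 3: (14.5,15.5)→(12.5,39.5)  cross = 14.5·39.5 − 12.5·15.5 = 379.0000; (r_i+r_j)·cross = 27·379.0000 = 10233.0000
edge 4: (12.5,39.5)→(6,36)  cross = 12.5·36 − 6·39.5 = 213.0000; (r_i+r_j)·cross = 18.5·213.0000 = 3940.5000
edge 5: (6,36)→(5,33.5)  cross = 6·33.5 − 5·36 = 21.0000; (r_i+r_j)·cross = 11·21.0000 = 231.0000
edge 6: (5,33.5)→(1.5,9)  cross = 5·9 − 1.5·33.5 = -5.2500; (r_i+r_j)·cross = 6.5·-5.2500 = -34.1250
Σcross = 728.5000 → A = |Σcross|/2 = 364.2500 mm²
Σ(r_i+r_j)·cross = 18672.3750 → first moment M = |Σ|/6 = 3112.0625
R_c = M/A = 3112.0625/364.2500 = 8.5438 mm
θ = 313° = 5.462881 rad
V = θ·R_c·A = 5.462881·8.5438·364.2500 = 17000.826 mm³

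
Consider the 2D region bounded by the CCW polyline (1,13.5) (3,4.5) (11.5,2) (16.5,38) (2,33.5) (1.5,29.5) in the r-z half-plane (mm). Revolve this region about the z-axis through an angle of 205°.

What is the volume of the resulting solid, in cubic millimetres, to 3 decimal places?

Profile (r,z), 6 vertices: (1,13.5) (3,4.5) (11.5,2) (16.5,38) (2,33.5) (1.5,29.5)
edge 0: (1,13.5)→(3,4.5)  cross = 1·4.5 − 3·13.5 = -36.0000; (r_i+r_j)·cross = 4·-36.0000 = -144.0000
edge 1: (3,4.5)→(11.5,2)  cross = 3·2 − 11.5·4.5 = -45.7500; (r_i+r_j)·cross = 14.5·-45.7500 = -663.3750
edge 2: (11.5,2)→(16.5,38)  cross = 11.5·38 − 16.5·2 = 404.0000; (r_i+r_j)·cross = 28·404.0000 = 11312.0000
edge 3: (16.5,38)→(2,33.5)  cross = 16.5·33.5 − 2·38 = 476.7500; (r_i+r_j)·cross = 18.5·476.7500 = 8819.8750
edge 4: (2,33.5)→(1.5,29.5)  cross = 2·29.5 − 1.5·33.5 = 8.7500; (r_i+r_j)·cross = 3.5·8.7500 = 30.6250
edge 5: (1.5,29.5)→(1,13.5)  cross = 1.5·13.5 − 1·29.5 = -9.2500; (r_i+r_j)·cross = 2.5·-9.2500 = -23.1250
Σcross = 798.5000 → A = |Σcross|/2 = 399.2500 mm²
Σ(r_i+r_j)·cross = 19332.0000 → first moment M = |Σ|/6 = 3222.0000
R_c = M/A = 3222.0000/399.2500 = 8.0701 mm
θ = 205° = 3.577925 rad
V = θ·R_c·A = 3.577925·8.0701·399.2500 = 11528.074 mm³

Volume = 11528.074 mm³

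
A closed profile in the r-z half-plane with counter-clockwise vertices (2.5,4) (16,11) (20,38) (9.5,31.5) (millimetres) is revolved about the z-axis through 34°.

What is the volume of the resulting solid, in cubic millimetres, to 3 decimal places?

Volume = 2051.153 mm³

Profile (r,z), 4 vertices: (2.5,4) (16,11) (20,38) (9.5,31.5)
edge 0: (2.5,4)→(16,11)  cross = 2.5·11 − 16·4 = -36.5000; (r_i+r_j)·cross = 18.5·-36.5000 = -675.2500
edge 1: (16,11)→(20,38)  cross = 16·38 − 20·11 = 388.0000; (r_i+r_j)·cross = 36·388.0000 = 13968.0000
edge 2: (20,38)→(9.5,31.5)  cross = 20·31.5 − 9.5·38 = 269.0000; (r_i+r_j)·cross = 29.5·269.0000 = 7935.5000
edge 3: (9.5,31.5)→(2.5,4)  cross = 9.5·4 − 2.5·31.5 = -40.7500; (r_i+r_j)·cross = 12·-40.7500 = -489.0000
Σcross = 579.7500 → A = |Σcross|/2 = 289.8750 mm²
Σ(r_i+r_j)·cross = 20739.2500 → first moment M = |Σ|/6 = 3456.5417
R_c = M/A = 3456.5417/289.8750 = 11.9242 mm
θ = 34° = 0.593412 rad
V = θ·R_c·A = 0.593412·11.9242·289.8750 = 2051.153 mm³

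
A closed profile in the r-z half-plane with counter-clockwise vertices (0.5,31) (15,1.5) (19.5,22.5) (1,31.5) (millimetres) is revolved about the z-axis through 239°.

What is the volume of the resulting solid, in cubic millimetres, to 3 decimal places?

Volume = 10840.262 mm³

Profile (r,z), 4 vertices: (0.5,31) (15,1.5) (19.5,22.5) (1,31.5)
edge 0: (0.5,31)→(15,1.5)  cross = 0.5·1.5 − 15·31 = -464.2500; (r_i+r_j)·cross = 15.5·-464.2500 = -7195.8750
edge 1: (15,1.5)→(19.5,22.5)  cross = 15·22.5 − 19.5·1.5 = 308.2500; (r_i+r_j)·cross = 34.5·308.2500 = 10634.6250
edge 2: (19.5,22.5)→(1,31.5)  cross = 19.5·31.5 − 1·22.5 = 591.7500; (r_i+r_j)·cross = 20.5·591.7500 = 12130.8750
edge 3: (1,31.5)→(0.5,31)  cross = 1·31 − 0.5·31.5 = 15.2500; (r_i+r_j)·cross = 1.5·15.2500 = 22.8750
Σcross = 451.0000 → A = |Σcross|/2 = 225.5000 mm²
Σ(r_i+r_j)·cross = 15592.5000 → first moment M = |Σ|/6 = 2598.7500
R_c = M/A = 2598.7500/225.5000 = 11.5244 mm
θ = 239° = 4.171337 rad
V = θ·R_c·A = 4.171337·11.5244·225.5000 = 10840.262 mm³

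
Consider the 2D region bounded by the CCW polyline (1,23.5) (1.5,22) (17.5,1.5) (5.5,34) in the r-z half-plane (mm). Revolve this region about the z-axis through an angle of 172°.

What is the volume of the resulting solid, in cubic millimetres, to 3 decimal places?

Volume = 3406.731 mm³

Profile (r,z), 4 vertices: (1,23.5) (1.5,22) (17.5,1.5) (5.5,34)
edge 0: (1,23.5)→(1.5,22)  cross = 1·22 − 1.5·23.5 = -13.2500; (r_i+r_j)·cross = 2.5·-13.2500 = -33.1250
edge 1: (1.5,22)→(17.5,1.5)  cross = 1.5·1.5 − 17.5·22 = -382.7500; (r_i+r_j)·cross = 19·-382.7500 = -7272.2500
edge 2: (17.5,1.5)→(5.5,34)  cross = 17.5·34 − 5.5·1.5 = 586.7500; (r_i+r_j)·cross = 23·586.7500 = 13495.2500
edge 3: (5.5,34)→(1,23.5)  cross = 5.5·23.5 − 1·34 = 95.2500; (r_i+r_j)·cross = 6.5·95.2500 = 619.1250
Σcross = 286.0000 → A = |Σcross|/2 = 143.0000 mm²
Σ(r_i+r_j)·cross = 6809.0000 → first moment M = |Σ|/6 = 1134.8333
R_c = M/A = 1134.8333/143.0000 = 7.9359 mm
θ = 172° = 3.001966 rad
V = θ·R_c·A = 3.001966·7.9359·143.0000 = 3406.731 mm³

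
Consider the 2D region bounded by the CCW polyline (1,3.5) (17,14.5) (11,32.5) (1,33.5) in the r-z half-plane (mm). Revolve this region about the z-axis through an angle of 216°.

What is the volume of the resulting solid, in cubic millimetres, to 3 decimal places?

Profile (r,z), 4 vertices: (1,3.5) (17,14.5) (11,32.5) (1,33.5)
edge 0: (1,3.5)→(17,14.5)  cross = 1·14.5 − 17·3.5 = -45.0000; (r_i+r_j)·cross = 18·-45.0000 = -810.0000
edge 1: (17,14.5)→(11,32.5)  cross = 17·32.5 − 11·14.5 = 393.0000; (r_i+r_j)·cross = 28·393.0000 = 11004.0000
edge 2: (11,32.5)→(1,33.5)  cross = 11·33.5 − 1·32.5 = 336.0000; (r_i+r_j)·cross = 12·336.0000 = 4032.0000
edge 3: (1,33.5)→(1,3.5)  cross = 1·3.5 − 1·33.5 = -30.0000; (r_i+r_j)·cross = 2·-30.0000 = -60.0000
Σcross = 654.0000 → A = |Σcross|/2 = 327.0000 mm²
Σ(r_i+r_j)·cross = 14166.0000 → first moment M = |Σ|/6 = 2361.0000
R_c = M/A = 2361.0000/327.0000 = 7.2202 mm
θ = 216° = 3.769911 rad
V = θ·R_c·A = 3.769911·7.2202·327.0000 = 8900.760 mm³

Volume = 8900.760 mm³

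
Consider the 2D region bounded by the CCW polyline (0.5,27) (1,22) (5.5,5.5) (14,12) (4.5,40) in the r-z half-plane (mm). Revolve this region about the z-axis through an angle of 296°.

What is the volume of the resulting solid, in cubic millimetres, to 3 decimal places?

Profile (r,z), 5 vertices: (0.5,27) (1,22) (5.5,5.5) (14,12) (4.5,40)
edge 0: (0.5,27)→(1,22)  cross = 0.5·22 − 1·27 = -16.0000; (r_i+r_j)·cross = 1.5·-16.0000 = -24.0000
edge 1: (1,22)→(5.5,5.5)  cross = 1·5.5 − 5.5·22 = -115.5000; (r_i+r_j)·cross = 6.5·-115.5000 = -750.7500
edge 2: (5.5,5.5)→(14,12)  cross = 5.5·12 − 14·5.5 = -11.0000; (r_i+r_j)·cross = 19.5·-11.0000 = -214.5000
edge 3: (14,12)→(4.5,40)  cross = 14·40 − 4.5·12 = 506.0000; (r_i+r_j)·cross = 18.5·506.0000 = 9361.0000
edge 4: (4.5,40)→(0.5,27)  cross = 4.5·27 − 0.5·40 = 101.5000; (r_i+r_j)·cross = 5·101.5000 = 507.5000
Σcross = 465.0000 → A = |Σcross|/2 = 232.5000 mm²
Σ(r_i+r_j)·cross = 8879.2500 → first moment M = |Σ|/6 = 1479.8750
R_c = M/A = 1479.8750/232.5000 = 6.3651 mm
θ = 296° = 5.166175 rad
V = θ·R_c·A = 5.166175·6.3651·232.5000 = 7645.293 mm³

Volume = 7645.293 mm³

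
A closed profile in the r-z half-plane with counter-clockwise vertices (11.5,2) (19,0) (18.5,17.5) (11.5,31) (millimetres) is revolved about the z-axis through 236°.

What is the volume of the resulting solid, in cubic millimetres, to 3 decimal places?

Profile (r,z), 4 vertices: (11.5,2) (19,0) (18.5,17.5) (11.5,31)
edge 0: (11.5,2)→(19,0)  cross = 11.5·0 − 19·2 = -38.0000; (r_i+r_j)·cross = 30.5·-38.0000 = -1159.0000
edge 1: (19,0)→(18.5,17.5)  cross = 19·17.5 − 18.5·0 = 332.5000; (r_i+r_j)·cross = 37.5·332.5000 = 12468.7500
edge 2: (18.5,17.5)→(11.5,31)  cross = 18.5·31 − 11.5·17.5 = 372.2500; (r_i+r_j)·cross = 30·372.2500 = 11167.5000
edge 3: (11.5,31)→(11.5,2)  cross = 11.5·2 − 11.5·31 = -333.5000; (r_i+r_j)·cross = 23·-333.5000 = -7670.5000
Σcross = 333.2500 → A = |Σcross|/2 = 166.6250 mm²
Σ(r_i+r_j)·cross = 14806.7500 → first moment M = |Σ|/6 = 2467.7917
R_c = M/A = 2467.7917/166.6250 = 14.8105 mm
θ = 236° = 4.118977 rad
V = θ·R_c·A = 4.118977·14.8105·166.6250 = 10164.777 mm³

Volume = 10164.777 mm³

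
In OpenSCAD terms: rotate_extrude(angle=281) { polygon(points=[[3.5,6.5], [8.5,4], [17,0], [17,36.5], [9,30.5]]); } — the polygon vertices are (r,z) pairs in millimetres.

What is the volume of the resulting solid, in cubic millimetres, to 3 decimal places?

Profile (r,z), 5 vertices: (3.5,6.5) (8.5,4) (17,0) (17,36.5) (9,30.5)
edge 0: (3.5,6.5)→(8.5,4)  cross = 3.5·4 − 8.5·6.5 = -41.2500; (r_i+r_j)·cross = 12·-41.2500 = -495.0000
edge 1: (8.5,4)→(17,0)  cross = 8.5·0 − 17·4 = -68.0000; (r_i+r_j)·cross = 25.5·-68.0000 = -1734.0000
edge 2: (17,0)→(17,36.5)  cross = 17·36.5 − 17·0 = 620.5000; (r_i+r_j)·cross = 34·620.5000 = 21097.0000
edge 3: (17,36.5)→(9,30.5)  cross = 17·30.5 − 9·36.5 = 190.0000; (r_i+r_j)·cross = 26·190.0000 = 4940.0000
edge 4: (9,30.5)→(3.5,6.5)  cross = 9·6.5 − 3.5·30.5 = -48.2500; (r_i+r_j)·cross = 12.5·-48.2500 = -603.1250
Σcross = 653.0000 → A = |Σcross|/2 = 326.5000 mm²
Σ(r_i+r_j)·cross = 23204.8750 → first moment M = |Σ|/6 = 3867.4792
R_c = M/A = 3867.4792/326.5000 = 11.8453 mm
θ = 281° = 4.904375 rad
V = θ·R_c·A = 4.904375·11.8453·326.5000 = 18967.569 mm³

Volume = 18967.569 mm³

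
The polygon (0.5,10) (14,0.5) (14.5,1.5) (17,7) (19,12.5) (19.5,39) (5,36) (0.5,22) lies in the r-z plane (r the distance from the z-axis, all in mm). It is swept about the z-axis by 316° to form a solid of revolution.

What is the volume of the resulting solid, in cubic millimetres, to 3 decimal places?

Profile (r,z), 8 vertices: (0.5,10) (14,0.5) (14.5,1.5) (17,7) (19,12.5) (19.5,39) (5,36) (0.5,22)
edge 0: (0.5,10)→(14,0.5)  cross = 0.5·0.5 − 14·10 = -139.7500; (r_i+r_j)·cross = 14.5·-139.7500 = -2026.3750
edge 1: (14,0.5)→(14.5,1.5)  cross = 14·1.5 − 14.5·0.5 = 13.7500; (r_i+r_j)·cross = 28.5·13.7500 = 391.8750
edge 2: (14.5,1.5)→(17,7)  cross = 14.5·7 − 17·1.5 = 76.0000; (r_i+r_j)·cross = 31.5·76.0000 = 2394.0000
edge 3: (17,7)→(19,12.5)  cross = 17·12.5 − 19·7 = 79.5000; (r_i+r_j)·cross = 36·79.5000 = 2862.0000
edge 4: (19,12.5)→(19.5,39)  cross = 19·39 − 19.5·12.5 = 497.2500; (r_i+r_j)·cross = 38.5·497.2500 = 19144.1250
edge 5: (19.5,39)→(5,36)  cross = 19.5·36 − 5·39 = 507.0000; (r_i+r_j)·cross = 24.5·507.0000 = 12421.5000
edge 6: (5,36)→(0.5,22)  cross = 5·22 − 0.5·36 = 92.0000; (r_i+r_j)·cross = 5.5·92.0000 = 506.0000
edge 7: (0.5,22)→(0.5,10)  cross = 0.5·10 − 0.5·22 = -6.0000; (r_i+r_j)·cross = 1·-6.0000 = -6.0000
Σcross = 1119.7500 → A = |Σcross|/2 = 559.8750 mm²
Σ(r_i+r_j)·cross = 35687.1250 → first moment M = |Σ|/6 = 5947.8542
R_c = M/A = 5947.8542/559.8750 = 10.6235 mm
θ = 316° = 5.515240 rad
V = θ·R_c·A = 5.515240·10.6235·559.8750 = 32803.846 mm³

Volume = 32803.846 mm³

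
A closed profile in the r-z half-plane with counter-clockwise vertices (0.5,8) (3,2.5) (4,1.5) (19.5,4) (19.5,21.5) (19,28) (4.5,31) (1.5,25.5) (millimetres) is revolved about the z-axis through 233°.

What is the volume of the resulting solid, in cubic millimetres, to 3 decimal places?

Volume = 19968.107 mm³

Profile (r,z), 8 vertices: (0.5,8) (3,2.5) (4,1.5) (19.5,4) (19.5,21.5) (19,28) (4.5,31) (1.5,25.5)
edge 0: (0.5,8)→(3,2.5)  cross = 0.5·2.5 − 3·8 = -22.7500; (r_i+r_j)·cross = 3.5·-22.7500 = -79.6250
edge 1: (3,2.5)→(4,1.5)  cross = 3·1.5 − 4·2.5 = -5.5000; (r_i+r_j)·cross = 7·-5.5000 = -38.5000
edge 2: (4,1.5)→(19.5,4)  cross = 4·4 − 19.5·1.5 = -13.2500; (r_i+r_j)·cross = 23.5·-13.2500 = -311.3750
edge 3: (19.5,4)→(19.5,21.5)  cross = 19.5·21.5 − 19.5·4 = 341.2500; (r_i+r_j)·cross = 39·341.2500 = 13308.7500
edge 4: (19.5,21.5)→(19,28)  cross = 19.5·28 − 19·21.5 = 137.5000; (r_i+r_j)·cross = 38.5·137.5000 = 5293.7500
edge 5: (19,28)→(4.5,31)  cross = 19·31 − 4.5·28 = 463.0000; (r_i+r_j)·cross = 23.5·463.0000 = 10880.5000
edge 6: (4.5,31)→(1.5,25.5)  cross = 4.5·25.5 − 1.5·31 = 68.2500; (r_i+r_j)·cross = 6·68.2500 = 409.5000
edge 7: (1.5,25.5)→(0.5,8)  cross = 1.5·8 − 0.5·25.5 = -0.7500; (r_i+r_j)·cross = 2·-0.7500 = -1.5000
Σcross = 967.7500 → A = |Σcross|/2 = 483.8750 mm²
Σ(r_i+r_j)·cross = 29461.5000 → first moment M = |Σ|/6 = 4910.2500
R_c = M/A = 4910.2500/483.8750 = 10.1478 mm
θ = 233° = 4.066617 rad
V = θ·R_c·A = 4.066617·10.1478·483.8750 = 19968.107 mm³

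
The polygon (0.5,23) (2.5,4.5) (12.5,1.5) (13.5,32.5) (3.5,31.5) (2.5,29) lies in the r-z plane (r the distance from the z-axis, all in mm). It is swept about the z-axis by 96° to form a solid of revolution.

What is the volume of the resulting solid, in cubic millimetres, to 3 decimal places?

Volume = 4089.306 mm³

Profile (r,z), 6 vertices: (0.5,23) (2.5,4.5) (12.5,1.5) (13.5,32.5) (3.5,31.5) (2.5,29)
edge 0: (0.5,23)→(2.5,4.5)  cross = 0.5·4.5 − 2.5·23 = -55.2500; (r_i+r_j)·cross = 3·-55.2500 = -165.7500
edge 1: (2.5,4.5)→(12.5,1.5)  cross = 2.5·1.5 − 12.5·4.5 = -52.5000; (r_i+r_j)·cross = 15·-52.5000 = -787.5000
edge 2: (12.5,1.5)→(13.5,32.5)  cross = 12.5·32.5 − 13.5·1.5 = 386.0000; (r_i+r_j)·cross = 26·386.0000 = 10036.0000
edge 3: (13.5,32.5)→(3.5,31.5)  cross = 13.5·31.5 − 3.5·32.5 = 311.5000; (r_i+r_j)·cross = 17·311.5000 = 5295.5000
edge 4: (3.5,31.5)→(2.5,29)  cross = 3.5·29 − 2.5·31.5 = 22.7500; (r_i+r_j)·cross = 6·22.7500 = 136.5000
edge 5: (2.5,29)→(0.5,23)  cross = 2.5·23 − 0.5·29 = 43.0000; (r_i+r_j)·cross = 3·43.0000 = 129.0000
Σcross = 655.5000 → A = |Σcross|/2 = 327.7500 mm²
Σ(r_i+r_j)·cross = 14643.7500 → first moment M = |Σ|/6 = 2440.6250
R_c = M/A = 2440.6250/327.7500 = 7.4466 mm
θ = 96° = 1.675516 rad
V = θ·R_c·A = 1.675516·7.4466·327.7500 = 4089.306 mm³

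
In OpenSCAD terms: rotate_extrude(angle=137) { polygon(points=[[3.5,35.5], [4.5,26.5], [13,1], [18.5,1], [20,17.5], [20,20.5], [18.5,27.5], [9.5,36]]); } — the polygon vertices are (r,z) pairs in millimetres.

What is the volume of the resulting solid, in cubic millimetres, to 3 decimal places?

Profile (r,z), 8 vertices: (3.5,35.5) (4.5,26.5) (13,1) (18.5,1) (20,17.5) (20,20.5) (18.5,27.5) (9.5,36)
edge 0: (3.5,35.5)→(4.5,26.5)  cross = 3.5·26.5 − 4.5·35.5 = -67.0000; (r_i+r_j)·cross = 8·-67.0000 = -536.0000
edge 1: (4.5,26.5)→(13,1)  cross = 4.5·1 − 13·26.5 = -340.0000; (r_i+r_j)·cross = 17.5·-340.0000 = -5950.0000
edge 2: (13,1)→(18.5,1)  cross = 13·1 − 18.5·1 = -5.5000; (r_i+r_j)·cross = 31.5·-5.5000 = -173.2500
edge 3: (18.5,1)→(20,17.5)  cross = 18.5·17.5 − 20·1 = 303.7500; (r_i+r_j)·cross = 38.5·303.7500 = 11694.3750
edge 4: (20,17.5)→(20,20.5)  cross = 20·20.5 − 20·17.5 = 60.0000; (r_i+r_j)·cross = 40·60.0000 = 2400.0000
edge 5: (20,20.5)→(18.5,27.5)  cross = 20·27.5 − 18.5·20.5 = 170.7500; (r_i+r_j)·cross = 38.5·170.7500 = 6573.8750
edge 6: (18.5,27.5)→(9.5,36)  cross = 18.5·36 − 9.5·27.5 = 404.7500; (r_i+r_j)·cross = 28·404.7500 = 11333.0000
edge 7: (9.5,36)→(3.5,35.5)  cross = 9.5·35.5 − 3.5·36 = 211.2500; (r_i+r_j)·cross = 13·211.2500 = 2746.2500
Σcross = 738.0000 → A = |Σcross|/2 = 369.0000 mm²
Σ(r_i+r_j)·cross = 28088.2500 → first moment M = |Σ|/6 = 4681.3750
R_c = M/A = 4681.3750/369.0000 = 12.6867 mm
θ = 137° = 2.391101 rad
V = θ·R_c·A = 2.391101·12.6867·369.0000 = 11193.641 mm³

Volume = 11193.641 mm³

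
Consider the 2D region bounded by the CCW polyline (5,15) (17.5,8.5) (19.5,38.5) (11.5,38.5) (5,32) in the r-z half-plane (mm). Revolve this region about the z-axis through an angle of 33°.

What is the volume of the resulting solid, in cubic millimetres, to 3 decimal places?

Volume = 2442.041 mm³

Profile (r,z), 5 vertices: (5,15) (17.5,8.5) (19.5,38.5) (11.5,38.5) (5,32)
edge 0: (5,15)→(17.5,8.5)  cross = 5·8.5 − 17.5·15 = -220.0000; (r_i+r_j)·cross = 22.5·-220.0000 = -4950.0000
edge 1: (17.5,8.5)→(19.5,38.5)  cross = 17.5·38.5 − 19.5·8.5 = 508.0000; (r_i+r_j)·cross = 37·508.0000 = 18796.0000
edge 2: (19.5,38.5)→(11.5,38.5)  cross = 19.5·38.5 − 11.5·38.5 = 308.0000; (r_i+r_j)·cross = 31·308.0000 = 9548.0000
edge 3: (11.5,38.5)→(5,32)  cross = 11.5·32 − 5·38.5 = 175.5000; (r_i+r_j)·cross = 16.5·175.5000 = 2895.7500
edge 4: (5,32)→(5,15)  cross = 5·15 − 5·32 = -85.0000; (r_i+r_j)·cross = 10·-85.0000 = -850.0000
Σcross = 686.5000 → A = |Σcross|/2 = 343.2500 mm²
Σ(r_i+r_j)·cross = 25439.7500 → first moment M = |Σ|/6 = 4239.9583
R_c = M/A = 4239.9583/343.2500 = 12.3524 mm
θ = 33° = 0.575959 rad
V = θ·R_c·A = 0.575959·12.3524·343.2500 = 2442.041 mm³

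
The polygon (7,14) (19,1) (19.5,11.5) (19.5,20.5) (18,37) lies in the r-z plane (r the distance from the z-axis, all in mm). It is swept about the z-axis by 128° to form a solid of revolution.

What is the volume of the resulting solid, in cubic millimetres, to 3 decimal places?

Profile (r,z), 5 vertices: (7,14) (19,1) (19.5,11.5) (19.5,20.5) (18,37)
edge 0: (7,14)→(19,1)  cross = 7·1 − 19·14 = -259.0000; (r_i+r_j)·cross = 26·-259.0000 = -6734.0000
edge 1: (19,1)→(19.5,11.5)  cross = 19·11.5 − 19.5·1 = 199.0000; (r_i+r_j)·cross = 38.5·199.0000 = 7661.5000
edge 2: (19.5,11.5)→(19.5,20.5)  cross = 19.5·20.5 − 19.5·11.5 = 175.5000; (r_i+r_j)·cross = 39·175.5000 = 6844.5000
edge 3: (19.5,20.5)→(18,37)  cross = 19.5·37 − 18·20.5 = 352.5000; (r_i+r_j)·cross = 37.5·352.5000 = 13218.7500
edge 4: (18,37)→(7,14)  cross = 18·14 − 7·37 = -7.0000; (r_i+r_j)·cross = 25·-7.0000 = -175.0000
Σcross = 461.0000 → A = |Σcross|/2 = 230.5000 mm²
Σ(r_i+r_j)·cross = 20815.7500 → first moment M = |Σ|/6 = 3469.2917
R_c = M/A = 3469.2917/230.5000 = 15.0512 mm
θ = 128° = 2.234021 rad
V = θ·R_c·A = 2.234021·15.0512·230.5000 = 7750.472 mm³

Volume = 7750.472 mm³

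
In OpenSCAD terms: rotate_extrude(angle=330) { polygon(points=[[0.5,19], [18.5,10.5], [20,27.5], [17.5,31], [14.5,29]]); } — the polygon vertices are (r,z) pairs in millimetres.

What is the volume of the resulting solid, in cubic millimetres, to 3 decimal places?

Volume = 15260.264 mm³

Profile (r,z), 5 vertices: (0.5,19) (18.5,10.5) (20,27.5) (17.5,31) (14.5,29)
edge 0: (0.5,19)→(18.5,10.5)  cross = 0.5·10.5 − 18.5·19 = -346.2500; (r_i+r_j)·cross = 19·-346.2500 = -6578.7500
edge 1: (18.5,10.5)→(20,27.5)  cross = 18.5·27.5 − 20·10.5 = 298.7500; (r_i+r_j)·cross = 38.5·298.7500 = 11501.8750
edge 2: (20,27.5)→(17.5,31)  cross = 20·31 − 17.5·27.5 = 138.7500; (r_i+r_j)·cross = 37.5·138.7500 = 5203.1250
edge 3: (17.5,31)→(14.5,29)  cross = 17.5·29 − 14.5·31 = 58.0000; (r_i+r_j)·cross = 32·58.0000 = 1856.0000
edge 4: (14.5,29)→(0.5,19)  cross = 14.5·19 − 0.5·29 = 261.0000; (r_i+r_j)·cross = 15·261.0000 = 3915.0000
Σcross = 410.2500 → A = |Σcross|/2 = 205.1250 mm²
Σ(r_i+r_j)·cross = 15897.2500 → first moment M = |Σ|/6 = 2649.5417
R_c = M/A = 2649.5417/205.1250 = 12.9167 mm
θ = 330° = 5.759587 rad
V = θ·R_c·A = 5.759587·12.9167·205.1250 = 15260.264 mm³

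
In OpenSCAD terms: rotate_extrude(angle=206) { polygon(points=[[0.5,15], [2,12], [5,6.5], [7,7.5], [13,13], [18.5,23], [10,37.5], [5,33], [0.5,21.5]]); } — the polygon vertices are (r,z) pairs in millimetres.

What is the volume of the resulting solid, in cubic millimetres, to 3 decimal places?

Profile (r,z), 9 vertices: (0.5,15) (2,12) (5,6.5) (7,7.5) (13,13) (18.5,23) (10,37.5) (5,33) (0.5,21.5)
edge 0: (0.5,15)→(2,12)  cross = 0.5·12 − 2·15 = -24.0000; (r_i+r_j)·cross = 2.5·-24.0000 = -60.0000
edge 1: (2,12)→(5,6.5)  cross = 2·6.5 − 5·12 = -47.0000; (r_i+r_j)·cross = 7·-47.0000 = -329.0000
edge 2: (5,6.5)→(7,7.5)  cross = 5·7.5 − 7·6.5 = -8.0000; (r_i+r_j)·cross = 12·-8.0000 = -96.0000
edge 3: (7,7.5)→(13,13)  cross = 7·13 − 13·7.5 = -6.5000; (r_i+r_j)·cross = 20·-6.5000 = -130.0000
edge 4: (13,13)→(18.5,23)  cross = 13·23 − 18.5·13 = 58.5000; (r_i+r_j)·cross = 31.5·58.5000 = 1842.7500
edge 5: (18.5,23)→(10,37.5)  cross = 18.5·37.5 − 10·23 = 463.7500; (r_i+r_j)·cross = 28.5·463.7500 = 13216.8750
edge 6: (10,37.5)→(5,33)  cross = 10·33 − 5·37.5 = 142.5000; (r_i+r_j)·cross = 15·142.5000 = 2137.5000
edge 7: (5,33)→(0.5,21.5)  cross = 5·21.5 − 0.5·33 = 91.0000; (r_i+r_j)·cross = 5.5·91.0000 = 500.5000
edge 8: (0.5,21.5)→(0.5,15)  cross = 0.5·15 − 0.5·21.5 = -3.2500; (r_i+r_j)·cross = 1·-3.2500 = -3.2500
Σcross = 667.0000 → A = |Σcross|/2 = 333.5000 mm²
Σ(r_i+r_j)·cross = 17079.3750 → first moment M = |Σ|/6 = 2846.5625
R_c = M/A = 2846.5625/333.5000 = 8.5354 mm
θ = 206° = 3.595378 rad
V = θ·R_c·A = 3.595378·8.5354·333.5000 = 10234.469 mm³

Volume = 10234.469 mm³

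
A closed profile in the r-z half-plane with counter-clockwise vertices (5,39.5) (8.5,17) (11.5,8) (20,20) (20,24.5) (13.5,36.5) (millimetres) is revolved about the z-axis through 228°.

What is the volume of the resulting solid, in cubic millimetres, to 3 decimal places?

Volume = 13087.836 mm³

Profile (r,z), 6 vertices: (5,39.5) (8.5,17) (11.5,8) (20,20) (20,24.5) (13.5,36.5)
edge 0: (5,39.5)→(8.5,17)  cross = 5·17 − 8.5·39.5 = -250.7500; (r_i+r_j)·cross = 13.5·-250.7500 = -3385.1250
edge 1: (8.5,17)→(11.5,8)  cross = 8.5·8 − 11.5·17 = -127.5000; (r_i+r_j)·cross = 20·-127.5000 = -2550.0000
edge 2: (11.5,8)→(20,20)  cross = 11.5·20 − 20·8 = 70.0000; (r_i+r_j)·cross = 31.5·70.0000 = 2205.0000
edge 3: (20,20)→(20,24.5)  cross = 20·24.5 − 20·20 = 90.0000; (r_i+r_j)·cross = 40·90.0000 = 3600.0000
edge 4: (20,24.5)→(13.5,36.5)  cross = 20·36.5 − 13.5·24.5 = 399.2500; (r_i+r_j)·cross = 33.5·399.2500 = 13374.8750
edge 5: (13.5,36.5)→(5,39.5)  cross = 13.5·39.5 − 5·36.5 = 350.7500; (r_i+r_j)·cross = 18.5·350.7500 = 6488.8750
Σcross = 531.7500 → A = |Σcross|/2 = 265.8750 mm²
Σ(r_i+r_j)·cross = 19733.6250 → first moment M = |Σ|/6 = 3288.9375
R_c = M/A = 3288.9375/265.8750 = 12.3702 mm
θ = 228° = 3.979351 rad
V = θ·R_c·A = 3.979351·12.3702·265.8750 = 13087.836 mm³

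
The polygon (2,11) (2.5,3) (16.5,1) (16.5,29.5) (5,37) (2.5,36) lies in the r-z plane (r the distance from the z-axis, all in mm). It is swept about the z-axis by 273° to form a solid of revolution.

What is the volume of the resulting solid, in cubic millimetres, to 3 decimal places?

Volume = 19804.679 mm³

Profile (r,z), 6 vertices: (2,11) (2.5,3) (16.5,1) (16.5,29.5) (5,37) (2.5,36)
edge 0: (2,11)→(2.5,3)  cross = 2·3 − 2.5·11 = -21.5000; (r_i+r_j)·cross = 4.5·-21.5000 = -96.7500
edge 1: (2.5,3)→(16.5,1)  cross = 2.5·1 − 16.5·3 = -47.0000; (r_i+r_j)·cross = 19·-47.0000 = -893.0000
edge 2: (16.5,1)→(16.5,29.5)  cross = 16.5·29.5 − 16.5·1 = 470.2500; (r_i+r_j)·cross = 33·470.2500 = 15518.2500
edge 3: (16.5,29.5)→(5,37)  cross = 16.5·37 − 5·29.5 = 463.0000; (r_i+r_j)·cross = 21.5·463.0000 = 9954.5000
edge 4: (5,37)→(2.5,36)  cross = 5·36 − 2.5·37 = 87.5000; (r_i+r_j)·cross = 7.5·87.5000 = 656.2500
edge 5: (2.5,36)→(2,11)  cross = 2.5·11 − 2·36 = -44.5000; (r_i+r_j)·cross = 4.5·-44.5000 = -200.2500
Σcross = 907.7500 → A = |Σcross|/2 = 453.8750 mm²
Σ(r_i+r_j)·cross = 24939.0000 → first moment M = |Σ|/6 = 4156.5000
R_c = M/A = 4156.5000/453.8750 = 9.1578 mm
θ = 273° = 4.764749 rad
V = θ·R_c·A = 4.764749·9.1578·453.8750 = 19804.679 mm³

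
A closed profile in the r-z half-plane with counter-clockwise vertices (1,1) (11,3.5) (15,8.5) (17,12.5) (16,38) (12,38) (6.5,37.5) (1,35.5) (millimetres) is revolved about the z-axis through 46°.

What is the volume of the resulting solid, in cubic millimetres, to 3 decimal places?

Volume = 3540.826 mm³

Profile (r,z), 8 vertices: (1,1) (11,3.5) (15,8.5) (17,12.5) (16,38) (12,38) (6.5,37.5) (1,35.5)
edge 0: (1,1)→(11,3.5)  cross = 1·3.5 − 11·1 = -7.5000; (r_i+r_j)·cross = 12·-7.5000 = -90.0000
edge 1: (11,3.5)→(15,8.5)  cross = 11·8.5 − 15·3.5 = 41.0000; (r_i+r_j)·cross = 26·41.0000 = 1066.0000
edge 2: (15,8.5)→(17,12.5)  cross = 15·12.5 − 17·8.5 = 43.0000; (r_i+r_j)·cross = 32·43.0000 = 1376.0000
edge 3: (17,12.5)→(16,38)  cross = 17·38 − 16·12.5 = 446.0000; (r_i+r_j)·cross = 33·446.0000 = 14718.0000
edge 4: (16,38)→(12,38)  cross = 16·38 − 12·38 = 152.0000; (r_i+r_j)·cross = 28·152.0000 = 4256.0000
edge 5: (12,38)→(6.5,37.5)  cross = 12·37.5 − 6.5·38 = 203.0000; (r_i+r_j)·cross = 18.5·203.0000 = 3755.5000
edge 6: (6.5,37.5)→(1,35.5)  cross = 6.5·35.5 − 1·37.5 = 193.2500; (r_i+r_j)·cross = 7.5·193.2500 = 1449.3750
edge 7: (1,35.5)→(1,1)  cross = 1·1 − 1·35.5 = -34.5000; (r_i+r_j)·cross = 2·-34.5000 = -69.0000
Σcross = 1036.2500 → A = |Σcross|/2 = 518.1250 mm²
Σ(r_i+r_j)·cross = 26461.8750 → first moment M = |Σ|/6 = 4410.3125
R_c = M/A = 4410.3125/518.1250 = 8.5121 mm
θ = 46° = 0.802851 rad
V = θ·R_c·A = 0.802851·8.5121·518.1250 = 3540.826 mm³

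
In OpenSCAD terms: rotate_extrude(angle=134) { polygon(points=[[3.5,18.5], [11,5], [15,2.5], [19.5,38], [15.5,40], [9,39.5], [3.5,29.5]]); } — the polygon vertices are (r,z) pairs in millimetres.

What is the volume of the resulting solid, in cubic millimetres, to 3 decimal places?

Profile (r,z), 7 vertices: (3.5,18.5) (11,5) (15,2.5) (19.5,38) (15.5,40) (9,39.5) (3.5,29.5)
edge 0: (3.5,18.5)→(11,5)  cross = 3.5·5 − 11·18.5 = -186.0000; (r_i+r_j)·cross = 14.5·-186.0000 = -2697.0000
edge 1: (11,5)→(15,2.5)  cross = 11·2.5 − 15·5 = -47.5000; (r_i+r_j)·cross = 26·-47.5000 = -1235.0000
edge 2: (15,2.5)→(19.5,38)  cross = 15·38 − 19.5·2.5 = 521.2500; (r_i+r_j)·cross = 34.5·521.2500 = 17983.1250
edge 3: (19.5,38)→(15.5,40)  cross = 19.5·40 − 15.5·38 = 191.0000; (r_i+r_j)·cross = 35·191.0000 = 6685.0000
edge 4: (15.5,40)→(9,39.5)  cross = 15.5·39.5 − 9·40 = 252.2500; (r_i+r_j)·cross = 24.5·252.2500 = 6180.1250
edge 5: (9,39.5)→(3.5,29.5)  cross = 9·29.5 − 3.5·39.5 = 127.2500; (r_i+r_j)·cross = 12.5·127.2500 = 1590.6250
edge 6: (3.5,29.5)→(3.5,18.5)  cross = 3.5·18.5 − 3.5·29.5 = -38.5000; (r_i+r_j)·cross = 7·-38.5000 = -269.5000
Σcross = 819.7500 → A = |Σcross|/2 = 409.8750 mm²
Σ(r_i+r_j)·cross = 28237.3750 → first moment M = |Σ|/6 = 4706.2292
R_c = M/A = 4706.2292/409.8750 = 11.4821 mm
θ = 134° = 2.338741 rad
V = θ·R_c·A = 2.338741·11.4821·409.8750 = 11006.652 mm³

Volume = 11006.652 mm³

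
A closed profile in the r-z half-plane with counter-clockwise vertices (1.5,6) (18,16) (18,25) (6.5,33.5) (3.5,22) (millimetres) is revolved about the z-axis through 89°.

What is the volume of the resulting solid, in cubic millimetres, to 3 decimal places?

Volume = 3930.929 mm³

Profile (r,z), 5 vertices: (1.5,6) (18,16) (18,25) (6.5,33.5) (3.5,22)
edge 0: (1.5,6)→(18,16)  cross = 1.5·16 − 18·6 = -84.0000; (r_i+r_j)·cross = 19.5·-84.0000 = -1638.0000
edge 1: (18,16)→(18,25)  cross = 18·25 − 18·16 = 162.0000; (r_i+r_j)·cross = 36·162.0000 = 5832.0000
edge 2: (18,25)→(6.5,33.5)  cross = 18·33.5 − 6.5·25 = 440.5000; (r_i+r_j)·cross = 24.5·440.5000 = 10792.2500
edge 3: (6.5,33.5)→(3.5,22)  cross = 6.5·22 − 3.5·33.5 = 25.7500; (r_i+r_j)·cross = 10·25.7500 = 257.5000
edge 4: (3.5,22)→(1.5,6)  cross = 3.5·6 − 1.5·22 = -12.0000; (r_i+r_j)·cross = 5·-12.0000 = -60.0000
Σcross = 532.2500 → A = |Σcross|/2 = 266.1250 mm²
Σ(r_i+r_j)·cross = 15183.7500 → first moment M = |Σ|/6 = 2530.6250
R_c = M/A = 2530.6250/266.1250 = 9.5092 mm
θ = 89° = 1.553343 rad
V = θ·R_c·A = 1.553343·9.5092·266.1250 = 3930.929 mm³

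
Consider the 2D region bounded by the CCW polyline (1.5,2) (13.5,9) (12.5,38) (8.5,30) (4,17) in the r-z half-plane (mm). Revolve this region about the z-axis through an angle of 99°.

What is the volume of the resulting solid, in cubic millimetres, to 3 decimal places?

Volume = 3315.362 mm³

Profile (r,z), 5 vertices: (1.5,2) (13.5,9) (12.5,38) (8.5,30) (4,17)
edge 0: (1.5,2)→(13.5,9)  cross = 1.5·9 − 13.5·2 = -13.5000; (r_i+r_j)·cross = 15·-13.5000 = -202.5000
edge 1: (13.5,9)→(12.5,38)  cross = 13.5·38 − 12.5·9 = 400.5000; (r_i+r_j)·cross = 26·400.5000 = 10413.0000
edge 2: (12.5,38)→(8.5,30)  cross = 12.5·30 − 8.5·38 = 52.0000; (r_i+r_j)·cross = 21·52.0000 = 1092.0000
edge 3: (8.5,30)→(4,17)  cross = 8.5·17 − 4·30 = 24.5000; (r_i+r_j)·cross = 12.5·24.5000 = 306.2500
edge 4: (4,17)→(1.5,2)  cross = 4·2 − 1.5·17 = -17.5000; (r_i+r_j)·cross = 5.5·-17.5000 = -96.2500
Σcross = 446.0000 → A = |Σcross|/2 = 223.0000 mm²
Σ(r_i+r_j)·cross = 11512.5000 → first moment M = |Σ|/6 = 1918.7500
R_c = M/A = 1918.7500/223.0000 = 8.6043 mm
θ = 99° = 1.727876 rad
V = θ·R_c·A = 1.727876·8.6043·223.0000 = 3315.362 mm³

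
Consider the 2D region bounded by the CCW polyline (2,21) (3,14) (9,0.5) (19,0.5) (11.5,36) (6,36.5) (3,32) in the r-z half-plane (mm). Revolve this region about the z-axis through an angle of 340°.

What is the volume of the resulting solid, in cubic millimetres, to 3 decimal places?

Profile (r,z), 7 vertices: (2,21) (3,14) (9,0.5) (19,0.5) (11.5,36) (6,36.5) (3,32)
edge 0: (2,21)→(3,14)  cross = 2·14 − 3·21 = -35.0000; (r_i+r_j)·cross = 5·-35.0000 = -175.0000
edge 1: (3,14)→(9,0.5)  cross = 3·0.5 − 9·14 = -124.5000; (r_i+r_j)·cross = 12·-124.5000 = -1494.0000
edge 2: (9,0.5)→(19,0.5)  cross = 9·0.5 − 19·0.5 = -5.0000; (r_i+r_j)·cross = 28·-5.0000 = -140.0000
edge 3: (19,0.5)→(11.5,36)  cross = 19·36 − 11.5·0.5 = 678.2500; (r_i+r_j)·cross = 30.5·678.2500 = 20686.6250
edge 4: (11.5,36)→(6,36.5)  cross = 11.5·36.5 − 6·36 = 203.7500; (r_i+r_j)·cross = 17.5·203.7500 = 3565.6250
edge 5: (6,36.5)→(3,32)  cross = 6·32 − 3·36.5 = 82.5000; (r_i+r_j)·cross = 9·82.5000 = 742.5000
edge 6: (3,32)→(2,21)  cross = 3·21 − 2·32 = -1.0000; (r_i+r_j)·cross = 5·-1.0000 = -5.0000
Σcross = 799.0000 → A = |Σcross|/2 = 399.5000 mm²
Σ(r_i+r_j)·cross = 23180.7500 → first moment M = |Σ|/6 = 3863.4583
R_c = M/A = 3863.4583/399.5000 = 9.6707 mm
θ = 340° = 5.934119 rad
V = θ·R_c·A = 5.934119·9.6707·399.5000 = 22926.223 mm³

Volume = 22926.223 mm³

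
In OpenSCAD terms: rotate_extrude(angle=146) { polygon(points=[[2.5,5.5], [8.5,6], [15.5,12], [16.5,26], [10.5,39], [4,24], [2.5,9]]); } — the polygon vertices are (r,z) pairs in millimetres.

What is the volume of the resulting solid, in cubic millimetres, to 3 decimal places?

Profile (r,z), 7 vertices: (2.5,5.5) (8.5,6) (15.5,12) (16.5,26) (10.5,39) (4,24) (2.5,9)
edge 0: (2.5,5.5)→(8.5,6)  cross = 2.5·6 − 8.5·5.5 = -31.7500; (r_i+r_j)·cross = 11·-31.7500 = -349.2500
edge 1: (8.5,6)→(15.5,12)  cross = 8.5·12 − 15.5·6 = 9.0000; (r_i+r_j)·cross = 24·9.0000 = 216.0000
edge 2: (15.5,12)→(16.5,26)  cross = 15.5·26 − 16.5·12 = 205.0000; (r_i+r_j)·cross = 32·205.0000 = 6560.0000
edge 3: (16.5,26)→(10.5,39)  cross = 16.5·39 − 10.5·26 = 370.5000; (r_i+r_j)·cross = 27·370.5000 = 10003.5000
edge 4: (10.5,39)→(4,24)  cross = 10.5·24 − 4·39 = 96.0000; (r_i+r_j)·cross = 14.5·96.0000 = 1392.0000
edge 5: (4,24)→(2.5,9)  cross = 4·9 − 2.5·24 = -24.0000; (r_i+r_j)·cross = 6.5·-24.0000 = -156.0000
edge 6: (2.5,9)→(2.5,5.5)  cross = 2.5·5.5 − 2.5·9 = -8.7500; (r_i+r_j)·cross = 5·-8.7500 = -43.7500
Σcross = 616.0000 → A = |Σcross|/2 = 308.0000 mm²
Σ(r_i+r_j)·cross = 17622.5000 → first moment M = |Σ|/6 = 2937.0833
R_c = M/A = 2937.0833/308.0000 = 9.5360 mm
θ = 146° = 2.548181 rad
V = θ·R_c·A = 2.548181·9.5360·308.0000 = 7484.219 mm³

Volume = 7484.219 mm³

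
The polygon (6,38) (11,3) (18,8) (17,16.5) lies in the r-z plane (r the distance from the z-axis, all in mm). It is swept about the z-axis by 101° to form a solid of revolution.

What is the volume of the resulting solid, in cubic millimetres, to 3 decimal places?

Volume = 3643.672 mm³

Profile (r,z), 4 vertices: (6,38) (11,3) (18,8) (17,16.5)
edge 0: (6,38)→(11,3)  cross = 6·3 − 11·38 = -400.0000; (r_i+r_j)·cross = 17·-400.0000 = -6800.0000
edge 1: (11,3)→(18,8)  cross = 11·8 − 18·3 = 34.0000; (r_i+r_j)·cross = 29·34.0000 = 986.0000
edge 2: (18,8)→(17,16.5)  cross = 18·16.5 − 17·8 = 161.0000; (r_i+r_j)·cross = 35·161.0000 = 5635.0000
edge 3: (17,16.5)→(6,38)  cross = 17·38 − 6·16.5 = 547.0000; (r_i+r_j)·cross = 23·547.0000 = 12581.0000
Σcross = 342.0000 → A = |Σcross|/2 = 171.0000 mm²
Σ(r_i+r_j)·cross = 12402.0000 → first moment M = |Σ|/6 = 2067.0000
R_c = M/A = 2067.0000/171.0000 = 12.0877 mm
θ = 101° = 1.762783 rad
V = θ·R_c·A = 1.762783·12.0877·171.0000 = 3643.672 mm³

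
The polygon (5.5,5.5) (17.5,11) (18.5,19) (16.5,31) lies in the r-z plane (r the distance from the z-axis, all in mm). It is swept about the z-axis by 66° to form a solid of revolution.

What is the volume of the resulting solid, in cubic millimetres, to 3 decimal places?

Volume = 2143.958 mm³

Profile (r,z), 4 vertices: (5.5,5.5) (17.5,11) (18.5,19) (16.5,31)
edge 0: (5.5,5.5)→(17.5,11)  cross = 5.5·11 − 17.5·5.5 = -35.7500; (r_i+r_j)·cross = 23·-35.7500 = -822.2500
edge 1: (17.5,11)→(18.5,19)  cross = 17.5·19 − 18.5·11 = 129.0000; (r_i+r_j)·cross = 36·129.0000 = 4644.0000
edge 2: (18.5,19)→(16.5,31)  cross = 18.5·31 − 16.5·19 = 260.0000; (r_i+r_j)·cross = 35·260.0000 = 9100.0000
edge 3: (16.5,31)→(5.5,5.5)  cross = 16.5·5.5 − 5.5·31 = -79.7500; (r_i+r_j)·cross = 22·-79.7500 = -1754.5000
Σcross = 273.5000 → A = |Σcross|/2 = 136.7500 mm²
Σ(r_i+r_j)·cross = 11167.2500 → first moment M = |Σ|/6 = 1861.2083
R_c = M/A = 1861.2083/136.7500 = 13.6103 mm
θ = 66° = 1.151917 rad
V = θ·R_c·A = 1.151917·13.6103·136.7500 = 2143.958 mm³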